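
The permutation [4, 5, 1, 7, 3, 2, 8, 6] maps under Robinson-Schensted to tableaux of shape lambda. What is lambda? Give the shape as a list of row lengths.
Row-insert each entry into an empty tableau.

After inserting 4: P = [[4]].
After inserting 5: P = [[4, 5]].
After inserting 1: P = [[1, 5], [4]].
After inserting 7: P = [[1, 5, 7], [4]].
After inserting 3: P = [[1, 3, 7], [4, 5]].
After inserting 2: P = [[1, 2, 7], [3, 5], [4]].
After inserting 8: P = [[1, 2, 7, 8], [3, 5], [4]].
After inserting 6: P = [[1, 2, 6, 8], [3, 5, 7], [4]].

The final insertion tableau P = [[1, 2, 6, 8], [3, 5, 7], [4]] has shape [4, 3, 1].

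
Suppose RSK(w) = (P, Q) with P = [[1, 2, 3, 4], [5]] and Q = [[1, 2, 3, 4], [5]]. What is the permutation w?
1 2 3 5 4

Reverse the RSK construction: for i from n down to 1, find the cell of Q containing i, remove the entry at that cell from P, and reverse-bump it up through P; the value ejected from row 1 is w(i).

Step i=5: Q has 5 at row 2, column 1; remove 5 from row 2 of P and reverse-bump: 5 enters row 1 and ejects 4. So w(5) = 4. P is now [[1, 2, 3, 5]].
Step i=4: Q has 4 at row 1, column 4; remove that cell from P, ejecting 5. So w(4) = 5. P is now [[1, 2, 3]].
Step i=3: Q has 3 at row 1, column 3; remove that cell from P, ejecting 3. So w(3) = 3. P is now [[1, 2]].
Step i=2: Q has 2 at row 1, column 2; remove that cell from P, ejecting 2. So w(2) = 2. P is now [[1]].
Step i=1: Q has 1 at row 1, column 1; remove that cell from P, ejecting 1. So w(1) = 1. P is now [].

So w = 1 2 3 5 4.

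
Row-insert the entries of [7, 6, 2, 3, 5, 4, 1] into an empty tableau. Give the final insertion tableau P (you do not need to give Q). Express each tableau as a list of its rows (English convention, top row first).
Insert 7: appended to row 1. P = [[7]].
Insert 6: 6 bumps 7 from row 1; 7 starts row 2. P = [[6], [7]].
Insert 2: 2 bumps 6 from row 1; 6 bumps 7 from row 2; 7 starts row 3. P = [[2], [6], [7]].
Insert 3: appended to row 1. P = [[2, 3], [6], [7]].
Insert 5: appended to row 1. P = [[2, 3, 5], [6], [7]].
Insert 4: 4 bumps 5 from row 1; 5 bumps 6 from row 2; 6 bumps 7 from row 3; 7 starts row 4. P = [[2, 3, 4], [5], [6], [7]].
Insert 1: 1 bumps 2 from row 1; 2 bumps 5 from row 2; 5 bumps 6 from row 3; 6 bumps 7 from row 4; 7 starts row 5. P = [[1, 3, 4], [2], [5], [6], [7]].

So P = [[1, 3, 4], [2], [5], [6], [7]].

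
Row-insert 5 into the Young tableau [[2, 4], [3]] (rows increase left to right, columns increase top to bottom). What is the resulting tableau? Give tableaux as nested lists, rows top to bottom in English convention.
[[2, 4, 5], [3]]

5 is larger than every entry of row 1, so it is appended to row 1. The new tableau is [[2, 4, 5], [3]].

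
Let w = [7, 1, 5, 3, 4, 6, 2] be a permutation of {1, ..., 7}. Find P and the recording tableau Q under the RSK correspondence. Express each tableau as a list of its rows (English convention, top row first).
Insert each entry of the permutation into P by Schensted row insertion, recording in Q the position of each new cell.

After inserting 7: P = [[7]].
After inserting 1: P = [[1], [7]].
After inserting 5: P = [[1, 5], [7]].
After inserting 3: P = [[1, 3], [5], [7]].
After inserting 4: P = [[1, 3, 4], [5], [7]].
After inserting 6: P = [[1, 3, 4, 6], [5], [7]].
After inserting 2: P = [[1, 2, 4, 6], [3], [5], [7]].

So P = [[1, 2, 4, 6], [3], [5], [7]], Q = [[1, 3, 5, 6], [2], [4], [7]].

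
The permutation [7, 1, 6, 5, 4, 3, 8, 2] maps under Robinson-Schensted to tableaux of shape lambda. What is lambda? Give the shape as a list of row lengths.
RSK row insertion gives P = [[1, 2, 8], [3], [4], [5], [6], [7]], which has shape [3, 1, 1, 1, 1, 1].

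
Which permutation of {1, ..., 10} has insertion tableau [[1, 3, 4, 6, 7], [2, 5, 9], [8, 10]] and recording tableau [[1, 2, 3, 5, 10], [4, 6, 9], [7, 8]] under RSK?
Reverse the RSK construction: for i from n down to 1, find the cell of Q containing i, remove the entry at that cell from P, and reverse-bump it up through P; the value ejected from row 1 is w(i).

Step i=10: Q has 10 at row 1, column 5; remove that cell from P, ejecting 7. So w(10) = 7. P is now [[1, 3, 4, 6], [2, 5, 9], [8, 10]].
Step i=9: Q has 9 at row 2, column 3; remove 9 from row 2 of P and reverse-bump: 9 enters row 1 and ejects 6. So w(9) = 6. P is now [[1, 3, 4, 9], [2, 5], [8, 10]].
Step i=8: Q has 8 at row 3, column 2; remove 10 from row 3 of P and reverse-bump: 10 enters row 2 and ejects 5; 5 enters row 1 and ejects 4. So w(8) = 4. P is now [[1, 3, 5, 9], [2, 10], [8]].
Step i=7: Q has 7 at row 3, column 1; remove 8 from row 3 of P and reverse-bump: 8 enters row 2 and ejects 2; 2 enters row 1 and ejects 1. So w(7) = 1. P is now [[2, 3, 5, 9], [8, 10]].
Step i=6: Q has 6 at row 2, column 2; remove 10 from row 2 of P and reverse-bump: 10 enters row 1 and ejects 9. So w(6) = 9. P is now [[2, 3, 5, 10], [8]].
Step i=5: Q has 5 at row 1, column 4; remove that cell from P, ejecting 10. So w(5) = 10. P is now [[2, 3, 5], [8]].
Step i=4: Q has 4 at row 2, column 1; remove 8 from row 2 of P and reverse-bump: 8 enters row 1 and ejects 5. So w(4) = 5. P is now [[2, 3, 8]].
Step i=3: Q has 3 at row 1, column 3; remove that cell from P, ejecting 8. So w(3) = 8. P is now [[2, 3]].
Step i=2: Q has 2 at row 1, column 2; remove that cell from P, ejecting 3. So w(2) = 3. P is now [[2]].
Step i=1: Q has 1 at row 1, column 1; remove that cell from P, ejecting 2. So w(1) = 2. P is now [].

So w = 2 3 8 5 10 9 1 4 6 7.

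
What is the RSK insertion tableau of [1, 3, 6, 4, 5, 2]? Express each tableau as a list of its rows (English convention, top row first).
P = [[1, 2, 4, 5], [3], [6]]

Insert 1: appended to row 1. P = [[1]].
Insert 3: appended to row 1. P = [[1, 3]].
Insert 6: appended to row 1. P = [[1, 3, 6]].
Insert 4: 4 bumps 6 from row 1; 6 starts row 2. P = [[1, 3, 4], [6]].
Insert 5: appended to row 1. P = [[1, 3, 4, 5], [6]].
Insert 2: 2 bumps 3 from row 1; 3 bumps 6 from row 2; 6 starts row 3. P = [[1, 2, 4, 5], [3], [6]].

So P = [[1, 2, 4, 5], [3], [6]].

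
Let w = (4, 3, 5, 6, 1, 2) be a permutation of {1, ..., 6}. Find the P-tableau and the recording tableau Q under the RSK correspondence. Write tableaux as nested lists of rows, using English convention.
P = [[1, 2, 6], [3, 5], [4]], Q = [[1, 3, 4], [2, 6], [5]]

Insert each entry of the permutation into P by Schensted row insertion, recording in Q the position of each new cell.

After inserting 4: P = [[4]].
After inserting 3: P = [[3], [4]].
After inserting 5: P = [[3, 5], [4]].
After inserting 6: P = [[3, 5, 6], [4]].
After inserting 1: P = [[1, 5, 6], [3], [4]].
After inserting 2: P = [[1, 2, 6], [3, 5], [4]].

So P = [[1, 2, 6], [3, 5], [4]], Q = [[1, 3, 4], [2, 6], [5]].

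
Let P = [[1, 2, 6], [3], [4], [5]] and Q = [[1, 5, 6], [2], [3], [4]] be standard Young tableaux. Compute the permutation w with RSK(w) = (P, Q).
5 4 3 1 2 6

Reverse RSK: for i = n, n-1, ..., 1, locate i in Q, remove the corresponding corner cell from P, and reverse-bump its entry up through P; the value ejected from row 1 is w(i).

So w = 5 4 3 1 2 6.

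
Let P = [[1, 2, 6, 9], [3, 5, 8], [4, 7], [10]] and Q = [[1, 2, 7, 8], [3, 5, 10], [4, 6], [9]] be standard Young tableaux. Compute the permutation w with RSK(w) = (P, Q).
Reverse the RSK construction: for i from n down to 1, find the cell of Q containing i, remove the entry at that cell from P, and reverse-bump it up through P; the value ejected from row 1 is w(i).

Step i=10: Q has 10 at row 2, column 3; remove 8 from row 2 of P and reverse-bump: 8 enters row 1 and ejects 6. So w(10) = 6. P is now [[1, 2, 8, 9], [3, 5], [4, 7], [10]].
Step i=9: Q has 9 at row 4, column 1; remove 10 from row 4 of P and reverse-bump: 10 enters row 3 and ejects 7; 7 enters row 2 and ejects 5; 5 enters row 1 and ejects 2. So w(9) = 2. P is now [[1, 5, 8, 9], [3, 7], [4, 10]].
Step i=8: Q has 8 at row 1, column 4; remove that cell from P, ejecting 9. So w(8) = 9. P is now [[1, 5, 8], [3, 7], [4, 10]].
Step i=7: Q has 7 at row 1, column 3; remove that cell from P, ejecting 8. So w(7) = 8. P is now [[1, 5], [3, 7], [4, 10]].
Step i=6: Q has 6 at row 3, column 2; remove 10 from row 3 of P and reverse-bump: 10 enters row 2 and ejects 7; 7 enters row 1 and ejects 5. So w(6) = 5. P is now [[1, 7], [3, 10], [4]].
Step i=5: Q has 5 at row 2, column 2; remove 10 from row 2 of P and reverse-bump: 10 enters row 1 and ejects 7. So w(5) = 7. P is now [[1, 10], [3], [4]].
Step i=4: Q has 4 at row 3, column 1; remove 4 from row 3 of P and reverse-bump: 4 enters row 2 and ejects 3; 3 enters row 1 and ejects 1. So w(4) = 1. P is now [[3, 10], [4]].
Step i=3: Q has 3 at row 2, column 1; remove 4 from row 2 of P and reverse-bump: 4 enters row 1 and ejects 3. So w(3) = 3. P is now [[4, 10]].
Step i=2: Q has 2 at row 1, column 2; remove that cell from P, ejecting 10. So w(2) = 10. P is now [[4]].
Step i=1: Q has 1 at row 1, column 1; remove that cell from P, ejecting 4. So w(1) = 4. P is now [].

So w = 4 10 3 1 7 5 8 9 2 6.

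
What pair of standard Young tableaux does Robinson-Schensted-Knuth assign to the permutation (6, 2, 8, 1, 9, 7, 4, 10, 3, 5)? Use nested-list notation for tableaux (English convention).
Insert each entry of the permutation into P by Schensted row insertion, recording in Q the position of each new cell.

Insert 6: appended to row 1. P = [[6]].
Insert 2: 2 bumps 6 from row 1; 6 starts row 2. P = [[2], [6]].
Insert 8: appended to row 1. P = [[2, 8], [6]].
Insert 1: 1 bumps 2 from row 1; 2 bumps 6 from row 2; 6 starts row 3. P = [[1, 8], [2], [6]].
Insert 9: appended to row 1. P = [[1, 8, 9], [2], [6]].
Insert 7: 7 bumps 8 from row 1; 8 appends to row 2. P = [[1, 7, 9], [2, 8], [6]].
Insert 4: 4 bumps 7 from row 1; 7 bumps 8 from row 2; 8 appends to row 3. P = [[1, 4, 9], [2, 7], [6, 8]].
Insert 10: appended to row 1. P = [[1, 4, 9, 10], [2, 7], [6, 8]].
Insert 3: 3 bumps 4 from row 1; 4 bumps 7 from row 2; 7 bumps 8 from row 3; 8 starts row 4. P = [[1, 3, 9, 10], [2, 4], [6, 7], [8]].
Insert 5: 5 bumps 9 from row 1; 9 appends to row 2. P = [[1, 3, 5, 10], [2, 4, 9], [6, 7], [8]].

So P = [[1, 3, 5, 10], [2, 4, 9], [6, 7], [8]], Q = [[1, 3, 5, 8], [2, 6, 10], [4, 7], [9]].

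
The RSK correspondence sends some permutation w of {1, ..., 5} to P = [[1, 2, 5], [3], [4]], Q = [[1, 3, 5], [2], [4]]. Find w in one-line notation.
4 1 3 2 5

Reverse the RSK construction: for i from n down to 1, find the cell of Q containing i, remove the entry at that cell from P, and reverse-bump it up through P; the value ejected from row 1 is w(i).

Step i=5: Q has 5 at row 1, column 3; remove that cell from P, ejecting 5. So w(5) = 5. P is now [[1, 2], [3], [4]].
Step i=4: Q has 4 at row 3, column 1; remove 4 from row 3 of P and reverse-bump: 4 enters row 2 and ejects 3; 3 enters row 1 and ejects 2. So w(4) = 2. P is now [[1, 3], [4]].
Step i=3: Q has 3 at row 1, column 2; remove that cell from P, ejecting 3. So w(3) = 3. P is now [[1], [4]].
Step i=2: Q has 2 at row 2, column 1; remove 4 from row 2 of P and reverse-bump: 4 enters row 1 and ejects 1. So w(2) = 1. P is now [[4]].
Step i=1: Q has 1 at row 1, column 1; remove that cell from P, ejecting 4. So w(1) = 4. P is now [].

So w = 4 1 3 2 5.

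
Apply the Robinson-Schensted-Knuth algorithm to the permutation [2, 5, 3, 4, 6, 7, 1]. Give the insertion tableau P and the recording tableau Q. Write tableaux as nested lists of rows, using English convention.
P = [[1, 3, 4, 6, 7], [2], [5]], Q = [[1, 2, 4, 5, 6], [3], [7]]

Insert each entry of the permutation into P by Schensted row insertion, recording in Q the position of each new cell.

Insert 2: appended to row 1. P = [[2]].
Insert 5: appended to row 1. P = [[2, 5]].
Insert 3: 3 bumps 5 from row 1; 5 starts row 2. P = [[2, 3], [5]].
Insert 4: appended to row 1. P = [[2, 3, 4], [5]].
Insert 6: appended to row 1. P = [[2, 3, 4, 6], [5]].
Insert 7: appended to row 1. P = [[2, 3, 4, 6, 7], [5]].
Insert 1: 1 bumps 2 from row 1; 2 bumps 5 from row 2; 5 starts row 3. P = [[1, 3, 4, 6, 7], [2], [5]].

So P = [[1, 3, 4, 6, 7], [2], [5]], Q = [[1, 2, 4, 5, 6], [3], [7]].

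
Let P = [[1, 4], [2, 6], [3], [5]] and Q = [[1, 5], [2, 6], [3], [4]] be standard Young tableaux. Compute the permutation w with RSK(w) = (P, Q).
5 3 2 1 6 4

Reverse the RSK construction: for i from n down to 1, find the cell of Q containing i, remove the entry at that cell from P, and reverse-bump it up through P; the value ejected from row 1 is w(i).

Step i=6: Q has 6 at row 2, column 2; remove 6 from row 2 of P and reverse-bump: 6 enters row 1 and ejects 4. So w(6) = 4. P is now [[1, 6], [2], [3], [5]].
Step i=5: Q has 5 at row 1, column 2; remove that cell from P, ejecting 6. So w(5) = 6. P is now [[1], [2], [3], [5]].
Step i=4: Q has 4 at row 4, column 1; remove 5 from row 4 of P and reverse-bump: 5 enters row 3 and ejects 3; 3 enters row 2 and ejects 2; 2 enters row 1 and ejects 1. So w(4) = 1. P is now [[2], [3], [5]].
Step i=3: Q has 3 at row 3, column 1; remove 5 from row 3 of P and reverse-bump: 5 enters row 2 and ejects 3; 3 enters row 1 and ejects 2. So w(3) = 2. P is now [[3], [5]].
Step i=2: Q has 2 at row 2, column 1; remove 5 from row 2 of P and reverse-bump: 5 enters row 1 and ejects 3. So w(2) = 3. P is now [[5]].
Step i=1: Q has 1 at row 1, column 1; remove that cell from P, ejecting 5. So w(1) = 5. P is now [].

So w = 5 3 2 1 6 4.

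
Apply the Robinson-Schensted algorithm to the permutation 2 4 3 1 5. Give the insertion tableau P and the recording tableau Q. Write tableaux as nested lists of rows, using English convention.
P = [[1, 3, 5], [2], [4]], Q = [[1, 2, 5], [3], [4]]

Insert each entry of the permutation into P by Schensted row insertion, recording in Q the position of each new cell.

Insert 2: appended to row 1. P = [[2]].
Insert 4: appended to row 1. P = [[2, 4]].
Insert 3: 3 bumps 4 from row 1; 4 starts row 2. P = [[2, 3], [4]].
Insert 1: 1 bumps 2 from row 1; 2 bumps 4 from row 2; 4 starts row 3. P = [[1, 3], [2], [4]].
Insert 5: appended to row 1. P = [[1, 3, 5], [2], [4]].

So P = [[1, 3, 5], [2], [4]], Q = [[1, 2, 5], [3], [4]].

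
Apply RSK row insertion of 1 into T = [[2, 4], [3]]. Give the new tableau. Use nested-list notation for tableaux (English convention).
In row 1, 1 replaces 2 (the leftmost entry greater than 1); 2 is bumped to row 2. In row 2, 2 replaces 3 (the leftmost entry greater than 2); 3 is bumped to row 3. 3 starts a new row 3. The new tableau is [[1, 4], [2], [3]].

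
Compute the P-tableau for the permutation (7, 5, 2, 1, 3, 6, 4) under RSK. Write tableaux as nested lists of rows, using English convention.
Insert 7: appended to row 1. P = [[7]].
Insert 5: 5 bumps 7 from row 1; 7 starts row 2. P = [[5], [7]].
Insert 2: 2 bumps 5 from row 1; 5 bumps 7 from row 2; 7 starts row 3. P = [[2], [5], [7]].
Insert 1: 1 bumps 2 from row 1; 2 bumps 5 from row 2; 5 bumps 7 from row 3; 7 starts row 4. P = [[1], [2], [5], [7]].
Insert 3: appended to row 1. P = [[1, 3], [2], [5], [7]].
Insert 6: appended to row 1. P = [[1, 3, 6], [2], [5], [7]].
Insert 4: 4 bumps 6 from row 1; 6 appends to row 2. P = [[1, 3, 4], [2, 6], [5], [7]].

So P = [[1, 3, 4], [2, 6], [5], [7]].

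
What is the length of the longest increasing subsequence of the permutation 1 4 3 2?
2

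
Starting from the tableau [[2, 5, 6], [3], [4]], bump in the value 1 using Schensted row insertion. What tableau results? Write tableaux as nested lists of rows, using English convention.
[[1, 5, 6], [2], [3], [4]]

In row 1, 1 replaces 2 (the leftmost entry greater than 1); 2 is bumped to row 2. In row 2, 2 replaces 3 (the leftmost entry greater than 2); 3 is bumped to row 3. In row 3, 3 replaces 4 (the leftmost entry greater than 3); 4 is bumped to row 4. 4 starts a new row 4. The new tableau is [[1, 5, 6], [2], [3], [4]].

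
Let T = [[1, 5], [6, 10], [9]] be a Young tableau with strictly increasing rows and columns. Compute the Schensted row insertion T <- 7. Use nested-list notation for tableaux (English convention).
[[1, 5, 7], [6, 10], [9]]

7 is larger than every entry of row 1, so it is appended to row 1. The new tableau is [[1, 5, 7], [6, 10], [9]].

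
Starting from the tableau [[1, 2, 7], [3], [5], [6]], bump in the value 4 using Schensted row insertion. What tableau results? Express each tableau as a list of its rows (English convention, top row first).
In row 1, 4 replaces 7 (the leftmost entry greater than 4); 7 is bumped to row 2. 7 is appended to row 2. The new tableau is [[1, 2, 4], [3, 7], [5], [6]].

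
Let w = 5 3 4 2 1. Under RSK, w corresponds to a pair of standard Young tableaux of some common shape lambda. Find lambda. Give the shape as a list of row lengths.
[2, 1, 1, 1]

Row-insert each entry into an empty tableau.

After inserting 5: P = [[5]].
After inserting 3: P = [[3], [5]].
After inserting 4: P = [[3, 4], [5]].
After inserting 2: P = [[2, 4], [3], [5]].
After inserting 1: P = [[1, 4], [2], [3], [5]].

The final insertion tableau P = [[1, 4], [2], [3], [5]] has shape [2, 1, 1, 1].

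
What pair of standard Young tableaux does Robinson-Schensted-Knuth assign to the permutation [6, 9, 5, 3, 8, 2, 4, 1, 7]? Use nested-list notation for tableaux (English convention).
P = [[1, 4, 7], [2, 8], [3, 9], [5], [6]], Q = [[1, 2, 9], [3, 5], [4, 7], [6], [8]]

Insert each entry of the permutation into P by Schensted row insertion, recording in Q the position of each new cell.

Insert 6: appended to row 1. P = [[6]].
Insert 9: appended to row 1. P = [[6, 9]].
Insert 5: 5 bumps 6 from row 1; 6 starts row 2. P = [[5, 9], [6]].
Insert 3: 3 bumps 5 from row 1; 5 bumps 6 from row 2; 6 starts row 3. P = [[3, 9], [5], [6]].
Insert 8: 8 bumps 9 from row 1; 9 appends to row 2. P = [[3, 8], [5, 9], [6]].
Insert 2: 2 bumps 3 from row 1; 3 bumps 5 from row 2; 5 bumps 6 from row 3; 6 starts row 4. P = [[2, 8], [3, 9], [5], [6]].
Insert 4: 4 bumps 8 from row 1; 8 bumps 9 from row 2; 9 appends to row 3. P = [[2, 4], [3, 8], [5, 9], [6]].
Insert 1: 1 bumps 2 from row 1; 2 bumps 3 from row 2; 3 bumps 5 from row 3; 5 bumps 6 from row 4; 6 starts row 5. P = [[1, 4], [2, 8], [3, 9], [5], [6]].
Insert 7: appended to row 1. P = [[1, 4, 7], [2, 8], [3, 9], [5], [6]].

So P = [[1, 4, 7], [2, 8], [3, 9], [5], [6]], Q = [[1, 2, 9], [3, 5], [4, 7], [6], [8]].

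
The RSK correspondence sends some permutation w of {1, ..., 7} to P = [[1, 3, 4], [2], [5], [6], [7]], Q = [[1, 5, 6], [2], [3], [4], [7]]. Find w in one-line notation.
Reverse the RSK construction: for i from n down to 1, find the cell of Q containing i, remove the entry at that cell from P, and reverse-bump it up through P; the value ejected from row 1 is w(i).

Step i=7: Q has 7 at row 5, column 1; remove 7 from row 5 of P and reverse-bump: 7 enters row 4 and ejects 6; 6 enters row 3 and ejects 5; 5 enters row 2 and ejects 2; 2 enters row 1 and ejects 1. So w(7) = 1. P is now [[2, 3, 4], [5], [6], [7]].
Step i=6: Q has 6 at row 1, column 3; remove that cell from P, ejecting 4. So w(6) = 4. P is now [[2, 3], [5], [6], [7]].
Step i=5: Q has 5 at row 1, column 2; remove that cell from P, ejecting 3. So w(5) = 3. P is now [[2], [5], [6], [7]].
Step i=4: Q has 4 at row 4, column 1; remove 7 from row 4 of P and reverse-bump: 7 enters row 3 and ejects 6; 6 enters row 2 and ejects 5; 5 enters row 1 and ejects 2. So w(4) = 2. P is now [[5], [6], [7]].
Step i=3: Q has 3 at row 3, column 1; remove 7 from row 3 of P and reverse-bump: 7 enters row 2 and ejects 6; 6 enters row 1 and ejects 5. So w(3) = 5. P is now [[6], [7]].
Step i=2: Q has 2 at row 2, column 1; remove 7 from row 2 of P and reverse-bump: 7 enters row 1 and ejects 6. So w(2) = 6. P is now [[7]].
Step i=1: Q has 1 at row 1, column 1; remove that cell from P, ejecting 7. So w(1) = 7. P is now [].

So w = 7 6 5 2 3 4 1.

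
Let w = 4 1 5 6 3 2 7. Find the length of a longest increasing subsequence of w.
4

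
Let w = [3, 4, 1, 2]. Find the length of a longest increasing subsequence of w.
2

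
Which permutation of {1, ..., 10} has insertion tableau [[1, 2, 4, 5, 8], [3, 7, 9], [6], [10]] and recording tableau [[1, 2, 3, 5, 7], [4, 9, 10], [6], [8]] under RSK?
1 3 10 6 7 4 9 2 5 8

Reverse RSK: for i = n, n-1, ..., 1, locate i in Q, remove the corresponding corner cell from P, and reverse-bump its entry up through P; the value ejected from row 1 is w(i).

So w = 1 3 10 6 7 4 9 2 5 8.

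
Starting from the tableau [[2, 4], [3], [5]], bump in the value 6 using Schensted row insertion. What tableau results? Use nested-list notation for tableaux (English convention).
6 is larger than every entry of row 1, so it is appended to row 1. The new tableau is [[2, 4, 6], [3], [5]].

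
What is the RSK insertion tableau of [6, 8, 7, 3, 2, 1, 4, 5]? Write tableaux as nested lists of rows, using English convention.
P = [[1, 4, 5], [2, 7], [3], [6], [8]]

Insert 6: appended to row 1. P = [[6]].
Insert 8: appended to row 1. P = [[6, 8]].
Insert 7: 7 bumps 8 from row 1; 8 starts row 2. P = [[6, 7], [8]].
Insert 3: 3 bumps 6 from row 1; 6 bumps 8 from row 2; 8 starts row 3. P = [[3, 7], [6], [8]].
Insert 2: 2 bumps 3 from row 1; 3 bumps 6 from row 2; 6 bumps 8 from row 3; 8 starts row 4. P = [[2, 7], [3], [6], [8]].
Insert 1: 1 bumps 2 from row 1; 2 bumps 3 from row 2; 3 bumps 6 from row 3; 6 bumps 8 from row 4; 8 starts row 5. P = [[1, 7], [2], [3], [6], [8]].
Insert 4: 4 bumps 7 from row 1; 7 appends to row 2. P = [[1, 4], [2, 7], [3], [6], [8]].
Insert 5: appended to row 1. P = [[1, 4, 5], [2, 7], [3], [6], [8]].

So P = [[1, 4, 5], [2, 7], [3], [6], [8]].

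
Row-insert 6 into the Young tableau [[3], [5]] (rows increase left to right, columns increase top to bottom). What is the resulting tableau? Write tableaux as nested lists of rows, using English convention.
[[3, 6], [5]]

6 is larger than every entry of row 1, so it is appended to row 1. The new tableau is [[3, 6], [5]].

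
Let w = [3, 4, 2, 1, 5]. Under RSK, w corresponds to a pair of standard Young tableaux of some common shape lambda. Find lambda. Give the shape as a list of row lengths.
Row-insert each entry into an empty tableau.

After inserting 3: P = [[3]].
After inserting 4: P = [[3, 4]].
After inserting 2: P = [[2, 4], [3]].
After inserting 1: P = [[1, 4], [2], [3]].
After inserting 5: P = [[1, 4, 5], [2], [3]].

The final insertion tableau P = [[1, 4, 5], [2], [3]] has shape [3, 1, 1].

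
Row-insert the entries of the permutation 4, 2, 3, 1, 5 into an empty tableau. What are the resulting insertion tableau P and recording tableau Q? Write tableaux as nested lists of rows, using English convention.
Insert each entry of the permutation into P by Schensted row insertion, recording in Q the position of each new cell.

After inserting 4: P = [[4]].
After inserting 2: P = [[2], [4]].
After inserting 3: P = [[2, 3], [4]].
After inserting 1: P = [[1, 3], [2], [4]].
After inserting 5: P = [[1, 3, 5], [2], [4]].

So P = [[1, 3, 5], [2], [4]], Q = [[1, 3, 5], [2], [4]].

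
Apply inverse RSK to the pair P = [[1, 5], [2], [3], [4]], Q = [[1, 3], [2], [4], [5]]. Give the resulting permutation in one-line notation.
Reverse RSK: for i = n, n-1, ..., 1, locate i in Q, remove the corresponding corner cell from P, and reverse-bump its entry up through P; the value ejected from row 1 is w(i).

So w = 4 3 5 2 1.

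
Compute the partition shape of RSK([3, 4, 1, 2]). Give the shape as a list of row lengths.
Row-insert each entry into an empty tableau.

After inserting 3: P = [[3]].
After inserting 4: P = [[3, 4]].
After inserting 1: P = [[1, 4], [3]].
After inserting 2: P = [[1, 2], [3, 4]].

The final insertion tableau P = [[1, 2], [3, 4]] has shape [2, 2].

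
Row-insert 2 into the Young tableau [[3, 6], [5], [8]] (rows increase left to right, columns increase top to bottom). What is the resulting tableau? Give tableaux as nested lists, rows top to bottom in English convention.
In row 1, 2 replaces 3 (the leftmost entry greater than 2); 3 is bumped to row 2. In row 2, 3 replaces 5 (the leftmost entry greater than 3); 5 is bumped to row 3. In row 3, 5 replaces 8 (the leftmost entry greater than 5); 8 is bumped to row 4. 8 starts a new row 4. The new tableau is [[2, 6], [3], [5], [8]].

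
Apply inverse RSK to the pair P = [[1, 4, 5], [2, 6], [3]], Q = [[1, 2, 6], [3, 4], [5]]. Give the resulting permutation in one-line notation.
3 6 2 4 1 5

Reverse the RSK construction: for i from n down to 1, find the cell of Q containing i, remove the entry at that cell from P, and reverse-bump it up through P; the value ejected from row 1 is w(i).

Step i=6: Q has 6 at row 1, column 3; remove that cell from P, ejecting 5. So w(6) = 5. P is now [[1, 4], [2, 6], [3]].
Step i=5: Q has 5 at row 3, column 1; remove 3 from row 3 of P and reverse-bump: 3 enters row 2 and ejects 2; 2 enters row 1 and ejects 1. So w(5) = 1. P is now [[2, 4], [3, 6]].
Step i=4: Q has 4 at row 2, column 2; remove 6 from row 2 of P and reverse-bump: 6 enters row 1 and ejects 4. So w(4) = 4. P is now [[2, 6], [3]].
Step i=3: Q has 3 at row 2, column 1; remove 3 from row 2 of P and reverse-bump: 3 enters row 1 and ejects 2. So w(3) = 2. P is now [[3, 6]].
Step i=2: Q has 2 at row 1, column 2; remove that cell from P, ejecting 6. So w(2) = 6. P is now [[3]].
Step i=1: Q has 1 at row 1, column 1; remove that cell from P, ejecting 3. So w(1) = 3. P is now [].

So w = 3 6 2 4 1 5.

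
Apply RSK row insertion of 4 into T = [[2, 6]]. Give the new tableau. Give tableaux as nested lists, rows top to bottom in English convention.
In row 1, 4 replaces 6 (the leftmost entry greater than 4); 6 is bumped to row 2. 6 starts a new row 2. The new tableau is [[2, 4], [6]].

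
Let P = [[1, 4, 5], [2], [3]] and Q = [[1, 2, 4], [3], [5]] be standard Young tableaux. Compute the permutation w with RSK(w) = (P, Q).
Reverse the RSK construction: for i from n down to 1, find the cell of Q containing i, remove the entry at that cell from P, and reverse-bump it up through P; the value ejected from row 1 is w(i).

Step i=5: Q has 5 at row 3, column 1; remove 3 from row 3 of P and reverse-bump: 3 enters row 2 and ejects 2; 2 enters row 1 and ejects 1. So w(5) = 1. P is now [[2, 4, 5], [3]].
Step i=4: Q has 4 at row 1, column 3; remove that cell from P, ejecting 5. So w(4) = 5. P is now [[2, 4], [3]].
Step i=3: Q has 3 at row 2, column 1; remove 3 from row 2 of P and reverse-bump: 3 enters row 1 and ejects 2. So w(3) = 2. P is now [[3, 4]].
Step i=2: Q has 2 at row 1, column 2; remove that cell from P, ejecting 4. So w(2) = 4. P is now [[3]].
Step i=1: Q has 1 at row 1, column 1; remove that cell from P, ejecting 3. So w(1) = 3. P is now [].

So w = 3 4 2 5 1.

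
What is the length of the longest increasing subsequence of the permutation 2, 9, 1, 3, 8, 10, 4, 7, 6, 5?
4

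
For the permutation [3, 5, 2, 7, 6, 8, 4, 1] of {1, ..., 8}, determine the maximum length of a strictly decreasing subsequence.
4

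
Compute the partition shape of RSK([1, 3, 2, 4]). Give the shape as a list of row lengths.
[3, 1]

Row-insert each entry into an empty tableau.

After inserting 1: P = [[1]].
After inserting 3: P = [[1, 3]].
After inserting 2: P = [[1, 2], [3]].
After inserting 4: P = [[1, 2, 4], [3]].

The final insertion tableau P = [[1, 2, 4], [3]] has shape [3, 1].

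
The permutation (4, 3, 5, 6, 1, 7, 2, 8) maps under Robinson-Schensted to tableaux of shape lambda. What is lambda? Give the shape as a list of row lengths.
RSK row insertion gives P = [[1, 2, 6, 7, 8], [3, 5], [4]], which has shape [5, 2, 1].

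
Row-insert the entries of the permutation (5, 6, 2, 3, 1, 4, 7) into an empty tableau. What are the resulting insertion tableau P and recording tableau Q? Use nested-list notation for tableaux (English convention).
P = [[1, 3, 4, 7], [2, 6], [5]], Q = [[1, 2, 6, 7], [3, 4], [5]]

Insert each entry of the permutation into P by Schensted row insertion, recording in Q the position of each new cell.

Insert 5: appended to row 1. P = [[5]].
Insert 6: appended to row 1. P = [[5, 6]].
Insert 2: 2 bumps 5 from row 1; 5 starts row 2. P = [[2, 6], [5]].
Insert 3: 3 bumps 6 from row 1; 6 appends to row 2. P = [[2, 3], [5, 6]].
Insert 1: 1 bumps 2 from row 1; 2 bumps 5 from row 2; 5 starts row 3. P = [[1, 3], [2, 6], [5]].
Insert 4: appended to row 1. P = [[1, 3, 4], [2, 6], [5]].
Insert 7: appended to row 1. P = [[1, 3, 4, 7], [2, 6], [5]].

So P = [[1, 3, 4, 7], [2, 6], [5]], Q = [[1, 2, 6, 7], [3, 4], [5]].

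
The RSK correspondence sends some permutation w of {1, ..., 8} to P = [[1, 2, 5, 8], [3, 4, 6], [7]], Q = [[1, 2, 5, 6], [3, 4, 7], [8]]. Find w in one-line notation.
Reverse RSK: for i = n, n-1, ..., 1, locate i in Q, remove the corresponding corner cell from P, and reverse-bump its entry up through P; the value ejected from row 1 is w(i).

So w = 3 4 1 2 7 8 6 5.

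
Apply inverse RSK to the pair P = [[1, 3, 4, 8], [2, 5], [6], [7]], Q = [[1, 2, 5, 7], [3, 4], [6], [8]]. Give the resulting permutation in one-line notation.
Reverse the RSK construction: for i from n down to 1, find the cell of Q containing i, remove the entry at that cell from P, and reverse-bump it up through P; the value ejected from row 1 is w(i).

Step i=8: Q has 8 at row 4, column 1; remove 7 from row 4 of P and reverse-bump: 7 enters row 3 and ejects 6; 6 enters row 2 and ejects 5; 5 enters row 1 and ejects 4. So w(8) = 4. P is now [[1, 3, 5, 8], [2, 6], [7]].
Step i=7: Q has 7 at row 1, column 4; remove that cell from P, ejecting 8. So w(7) = 8. P is now [[1, 3, 5], [2, 6], [7]].
Step i=6: Q has 6 at row 3, column 1; remove 7 from row 3 of P and reverse-bump: 7 enters row 2 and ejects 6; 6 enters row 1 and ejects 5. So w(6) = 5. P is now [[1, 3, 6], [2, 7]].
Step i=5: Q has 5 at row 1, column 3; remove that cell from P, ejecting 6. So w(5) = 6. P is now [[1, 3], [2, 7]].
Step i=4: Q has 4 at row 2, column 2; remove 7 from row 2 of P and reverse-bump: 7 enters row 1 and ejects 3. So w(4) = 3. P is now [[1, 7], [2]].
Step i=3: Q has 3 at row 2, column 1; remove 2 from row 2 of P and reverse-bump: 2 enters row 1 and ejects 1. So w(3) = 1. P is now [[2, 7]].
Step i=2: Q has 2 at row 1, column 2; remove that cell from P, ejecting 7. So w(2) = 7. P is now [[2]].
Step i=1: Q has 1 at row 1, column 1; remove that cell from P, ejecting 2. So w(1) = 2. P is now [].

So w = 2 7 1 3 6 5 8 4.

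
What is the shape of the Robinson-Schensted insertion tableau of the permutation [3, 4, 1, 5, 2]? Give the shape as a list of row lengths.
Row-insert each entry into an empty tableau.

After inserting 3: P = [[3]].
After inserting 4: P = [[3, 4]].
After inserting 1: P = [[1, 4], [3]].
After inserting 5: P = [[1, 4, 5], [3]].
After inserting 2: P = [[1, 2, 5], [3, 4]].

The final insertion tableau P = [[1, 2, 5], [3, 4]] has shape [3, 2].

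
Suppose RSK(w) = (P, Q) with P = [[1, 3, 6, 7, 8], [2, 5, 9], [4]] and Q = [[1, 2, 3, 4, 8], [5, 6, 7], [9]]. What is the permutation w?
Reverse RSK: for i = n, n-1, ..., 1, locate i in Q, remove the corresponding corner cell from P, and reverse-bump its entry up through P; the value ejected from row 1 is w(i).

So w = 4 5 6 9 2 3 7 8 1.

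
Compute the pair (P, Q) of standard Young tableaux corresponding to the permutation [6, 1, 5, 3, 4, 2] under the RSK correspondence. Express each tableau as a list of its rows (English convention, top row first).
P = [[1, 2, 4], [3], [5], [6]], Q = [[1, 3, 5], [2], [4], [6]]

Insert each entry of the permutation into P by Schensted row insertion, recording in Q the position of each new cell.

Insert 6: appended to row 1. P = [[6]], Q = [[1]].
Insert 1: 1 bumps 6 from row 1; 6 starts row 2. P = [[1], [6]], Q = [[1], [2]].
Insert 5: appended to row 1. P = [[1, 5], [6]], Q = [[1, 3], [2]].
Insert 3: 3 bumps 5 from row 1; 5 bumps 6 from row 2; 6 starts row 3. P = [[1, 3], [5], [6]], Q = [[1, 3], [2], [4]].
Insert 4: appended to row 1. P = [[1, 3, 4], [5], [6]], Q = [[1, 3, 5], [2], [4]].
Insert 2: 2 bumps 3 from row 1; 3 bumps 5 from row 2; 5 bumps 6 from row 3; 6 starts row 4. P = [[1, 2, 4], [3], [5], [6]], Q = [[1, 3, 5], [2], [4], [6]].

So P = [[1, 2, 4], [3], [5], [6]], Q = [[1, 3, 5], [2], [4], [6]].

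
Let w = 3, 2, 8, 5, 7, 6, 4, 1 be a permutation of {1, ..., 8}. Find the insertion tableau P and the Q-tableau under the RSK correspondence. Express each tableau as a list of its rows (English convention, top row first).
Insert each entry of the permutation into P by Schensted row insertion, recording in Q the position of each new cell.

Insert 3: appended to row 1. P = [[3]].
Insert 2: 2 bumps 3 from row 1; 3 starts row 2. P = [[2], [3]].
Insert 8: appended to row 1. P = [[2, 8], [3]].
Insert 5: 5 bumps 8 from row 1; 8 appends to row 2. P = [[2, 5], [3, 8]].
Insert 7: appended to row 1. P = [[2, 5, 7], [3, 8]].
Insert 6: 6 bumps 7 from row 1; 7 bumps 8 from row 2; 8 starts row 3. P = [[2, 5, 6], [3, 7], [8]].
Insert 4: 4 bumps 5 from row 1; 5 bumps 7 from row 2; 7 bumps 8 from row 3; 8 starts row 4. P = [[2, 4, 6], [3, 5], [7], [8]].
Insert 1: 1 bumps 2 from row 1; 2 bumps 3 from row 2; 3 bumps 7 from row 3; 7 bumps 8 from row 4; 8 starts row 5. P = [[1, 4, 6], [2, 5], [3], [7], [8]].

So P = [[1, 4, 6], [2, 5], [3], [7], [8]], Q = [[1, 3, 5], [2, 4], [6], [7], [8]].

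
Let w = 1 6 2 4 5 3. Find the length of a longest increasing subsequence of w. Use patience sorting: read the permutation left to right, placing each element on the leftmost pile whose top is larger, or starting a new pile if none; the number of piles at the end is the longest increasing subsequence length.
1: new pile. tops = [1]
6: new pile. tops = [1, 6]
2: onto pile 2 (replacing 6). tops = [1, 2]
4: new pile. tops = [1, 2, 4]
5: new pile. tops = [1, 2, 4, 5]
3: onto pile 3 (replacing 4). tops = [1, 2, 3, 5]

4 piles, so the longest increasing subsequence has length 4.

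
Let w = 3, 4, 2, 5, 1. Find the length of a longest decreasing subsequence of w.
3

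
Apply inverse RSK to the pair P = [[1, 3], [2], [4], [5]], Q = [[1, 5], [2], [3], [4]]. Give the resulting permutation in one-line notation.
Reverse the RSK construction: for i from n down to 1, find the cell of Q containing i, remove the entry at that cell from P, and reverse-bump it up through P; the value ejected from row 1 is w(i).

Step i=5: Q has 5 at row 1, column 2; remove that cell from P, ejecting 3. So w(5) = 3. P is now [[1], [2], [4], [5]].
Step i=4: Q has 4 at row 4, column 1; remove 5 from row 4 of P and reverse-bump: 5 enters row 3 and ejects 4; 4 enters row 2 and ejects 2; 2 enters row 1 and ejects 1. So w(4) = 1. P is now [[2], [4], [5]].
Step i=3: Q has 3 at row 3, column 1; remove 5 from row 3 of P and reverse-bump: 5 enters row 2 and ejects 4; 4 enters row 1 and ejects 2. So w(3) = 2. P is now [[4], [5]].
Step i=2: Q has 2 at row 2, column 1; remove 5 from row 2 of P and reverse-bump: 5 enters row 1 and ejects 4. So w(2) = 4. P is now [[5]].
Step i=1: Q has 1 at row 1, column 1; remove that cell from P, ejecting 5. So w(1) = 5. P is now [].

So w = 5 4 2 1 3.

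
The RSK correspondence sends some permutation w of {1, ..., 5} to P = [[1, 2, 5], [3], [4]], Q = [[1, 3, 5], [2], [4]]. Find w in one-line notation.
Reverse the RSK construction: for i from n down to 1, find the cell of Q containing i, remove the entry at that cell from P, and reverse-bump it up through P; the value ejected from row 1 is w(i).

Step i=5: Q has 5 at row 1, column 3; remove that cell from P, ejecting 5. So w(5) = 5. P is now [[1, 2], [3], [4]].
Step i=4: Q has 4 at row 3, column 1; remove 4 from row 3 of P and reverse-bump: 4 enters row 2 and ejects 3; 3 enters row 1 and ejects 2. So w(4) = 2. P is now [[1, 3], [4]].
Step i=3: Q has 3 at row 1, column 2; remove that cell from P, ejecting 3. So w(3) = 3. P is now [[1], [4]].
Step i=2: Q has 2 at row 2, column 1; remove 4 from row 2 of P and reverse-bump: 4 enters row 1 and ejects 1. So w(2) = 1. P is now [[4]].
Step i=1: Q has 1 at row 1, column 1; remove that cell from P, ejecting 4. So w(1) = 4. P is now [].

So w = 4 1 3 2 5.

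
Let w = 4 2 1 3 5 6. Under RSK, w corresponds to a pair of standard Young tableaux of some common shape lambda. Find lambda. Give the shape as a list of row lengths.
RSK row insertion gives P = [[1, 3, 5, 6], [2], [4]], which has shape [4, 1, 1].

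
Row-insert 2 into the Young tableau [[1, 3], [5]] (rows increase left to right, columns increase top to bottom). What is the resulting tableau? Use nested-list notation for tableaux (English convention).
In row 1, 2 replaces 3 (the leftmost entry greater than 2); 3 is bumped to row 2. In row 2, 3 replaces 5 (the leftmost entry greater than 3); 5 is bumped to row 3. 5 starts a new row 3. The new tableau is [[1, 2], [3], [5]].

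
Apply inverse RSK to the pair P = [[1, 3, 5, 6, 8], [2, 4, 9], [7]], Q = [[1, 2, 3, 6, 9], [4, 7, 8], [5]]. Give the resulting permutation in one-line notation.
Reverse the RSK construction: for i from n down to 1, find the cell of Q containing i, remove the entry at that cell from P, and reverse-bump it up through P; the value ejected from row 1 is w(i).

Step i=9: Q has 9 at row 1, column 5; remove that cell from P, ejecting 8. So w(9) = 8. P is now [[1, 3, 5, 6], [2, 4, 9], [7]].
Step i=8: Q has 8 at row 2, column 3; remove 9 from row 2 of P and reverse-bump: 9 enters row 1 and ejects 6. So w(8) = 6. P is now [[1, 3, 5, 9], [2, 4], [7]].
Step i=7: Q has 7 at row 2, column 2; remove 4 from row 2 of P and reverse-bump: 4 enters row 1 and ejects 3. So w(7) = 3. P is now [[1, 4, 5, 9], [2], [7]].
Step i=6: Q has 6 at row 1, column 4; remove that cell from P, ejecting 9. So w(6) = 9. P is now [[1, 4, 5], [2], [7]].
Step i=5: Q has 5 at row 3, column 1; remove 7 from row 3 of P and reverse-bump: 7 enters row 2 and ejects 2; 2 enters row 1 and ejects 1. So w(5) = 1. P is now [[2, 4, 5], [7]].
Step i=4: Q has 4 at row 2, column 1; remove 7 from row 2 of P and reverse-bump: 7 enters row 1 and ejects 5. So w(4) = 5. P is now [[2, 4, 7]].
Step i=3: Q has 3 at row 1, column 3; remove that cell from P, ejecting 7. So w(3) = 7. P is now [[2, 4]].
Step i=2: Q has 2 at row 1, column 2; remove that cell from P, ejecting 4. So w(2) = 4. P is now [[2]].
Step i=1: Q has 1 at row 1, column 1; remove that cell from P, ejecting 2. So w(1) = 2. P is now [].

So w = 2 4 7 5 1 9 3 6 8.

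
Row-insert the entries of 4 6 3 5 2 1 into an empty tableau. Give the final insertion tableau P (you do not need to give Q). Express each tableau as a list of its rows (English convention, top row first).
Insert 4: appended to row 1. P = [[4]].
Insert 6: appended to row 1. P = [[4, 6]].
Insert 3: 3 bumps 4 from row 1; 4 starts row 2. P = [[3, 6], [4]].
Insert 5: 5 bumps 6 from row 1; 6 appends to row 2. P = [[3, 5], [4, 6]].
Insert 2: 2 bumps 3 from row 1; 3 bumps 4 from row 2; 4 starts row 3. P = [[2, 5], [3, 6], [4]].
Insert 1: 1 bumps 2 from row 1; 2 bumps 3 from row 2; 3 bumps 4 from row 3; 4 starts row 4. P = [[1, 5], [2, 6], [3], [4]].

So P = [[1, 5], [2, 6], [3], [4]].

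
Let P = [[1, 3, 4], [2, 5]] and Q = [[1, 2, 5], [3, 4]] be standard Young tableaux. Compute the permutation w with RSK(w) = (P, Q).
Reverse the RSK construction: for i from n down to 1, find the cell of Q containing i, remove the entry at that cell from P, and reverse-bump it up through P; the value ejected from row 1 is w(i).

Step i=5: Q has 5 at row 1, column 3; remove that cell from P, ejecting 4. So w(5) = 4. P is now [[1, 3], [2, 5]].
Step i=4: Q has 4 at row 2, column 2; remove 5 from row 2 of P and reverse-bump: 5 enters row 1 and ejects 3. So w(4) = 3. P is now [[1, 5], [2]].
Step i=3: Q has 3 at row 2, column 1; remove 2 from row 2 of P and reverse-bump: 2 enters row 1 and ejects 1. So w(3) = 1. P is now [[2, 5]].
Step i=2: Q has 2 at row 1, column 2; remove that cell from P, ejecting 5. So w(2) = 5. P is now [[2]].
Step i=1: Q has 1 at row 1, column 1; remove that cell from P, ejecting 2. So w(1) = 2. P is now [].

So w = 2 5 1 3 4.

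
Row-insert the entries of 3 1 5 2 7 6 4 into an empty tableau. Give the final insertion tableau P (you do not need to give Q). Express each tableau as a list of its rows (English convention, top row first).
P = [[1, 2, 4], [3, 5, 6], [7]]

After inserting 3: P = [[3]].
After inserting 1: P = [[1], [3]].
After inserting 5: P = [[1, 5], [3]].
After inserting 2: P = [[1, 2], [3, 5]].
After inserting 7: P = [[1, 2, 7], [3, 5]].
After inserting 6: P = [[1, 2, 6], [3, 5, 7]].
After inserting 4: P = [[1, 2, 4], [3, 5, 6], [7]].

So P = [[1, 2, 4], [3, 5, 6], [7]].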